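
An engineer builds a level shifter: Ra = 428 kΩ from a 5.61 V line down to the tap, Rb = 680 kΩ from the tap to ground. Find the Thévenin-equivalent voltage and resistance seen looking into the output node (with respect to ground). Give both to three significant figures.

V_th is the open-circuit tap voltage: 5.61 × 680/(428 + 680) = 3.44 V.
With the supply zeroed, Ra and Rb appear in parallel from the tap: R_th = Ra‖Rb = (428 × 680)/1108 = 263 kΩ.

V_th = 3.44 V, R_th = 263 kΩ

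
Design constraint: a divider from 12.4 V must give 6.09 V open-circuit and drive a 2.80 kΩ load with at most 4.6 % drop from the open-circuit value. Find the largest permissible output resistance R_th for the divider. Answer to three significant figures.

Loading drop = R_th/(R_th + R_L) ≤ 0.0460, so R_th ≤ R_L · ε/(1−ε) = 2.80 kΩ × 0.0460/0.9540 = 135 Ω.

R_th ≤ 135 Ω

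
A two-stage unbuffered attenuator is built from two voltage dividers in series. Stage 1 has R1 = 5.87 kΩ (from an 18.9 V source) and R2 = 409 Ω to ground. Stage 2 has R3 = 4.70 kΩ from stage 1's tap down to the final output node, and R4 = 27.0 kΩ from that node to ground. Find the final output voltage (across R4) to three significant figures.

Stage 2 presents R3+R4 = 31700 Ω as a load on stage 1's tap.
Stage 1's lower leg becomes R2‖(R3+R4) = 403.8 Ω, so V_mid = 18.9 × 403.8/6274 = 1.216 V.
Stage 2 is itself unloaded: V_out = V_mid × R4/(R3+R4) = 1.216 × 27000/31700 = 1.04 V.

V_out ≈ 1.04 V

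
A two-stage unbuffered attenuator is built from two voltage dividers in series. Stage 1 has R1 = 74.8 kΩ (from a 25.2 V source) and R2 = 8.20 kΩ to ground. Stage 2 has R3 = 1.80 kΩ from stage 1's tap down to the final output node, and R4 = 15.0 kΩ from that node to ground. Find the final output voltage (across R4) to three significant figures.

V_out ≈ 1.54 V

Stage 2 presents R3+R4 = 16.80 kΩ as a load on stage 1's tap.
Stage 1's lower leg becomes R2‖(R3+R4) = 5.510 kΩ, so V_mid = 25.2 × 5.510/80.31 = 1.729 V.
Stage 2 is itself unloaded: V_out = V_mid × R4/(R3+R4) = 1.729 × 15.0/16.80 = 1.54 V.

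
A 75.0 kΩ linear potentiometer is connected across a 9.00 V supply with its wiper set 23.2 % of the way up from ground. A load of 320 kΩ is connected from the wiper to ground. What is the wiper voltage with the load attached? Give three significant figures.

V ≈ 2.00 V

The wiper splits the pot into (1−α)R = 57.60 kΩ above and αR = 17.40 kΩ below.
Lower section ‖ load = 16.50 kΩ.
V_wiper = 9.00 × 16.50/(57.60 + 16.50) = 2.00 V.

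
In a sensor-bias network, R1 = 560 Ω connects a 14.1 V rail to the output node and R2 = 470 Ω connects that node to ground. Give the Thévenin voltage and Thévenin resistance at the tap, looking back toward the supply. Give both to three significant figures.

V_th = 6.43 V, R_th = 256 Ω

V_th is the open-circuit tap voltage: 14.1 × 470/(560 + 470) = 6.43 V.
With the supply zeroed, R1 and R2 appear in parallel from the tap: R_th = R1‖R2 = (560 × 470)/1030 = 256 Ω.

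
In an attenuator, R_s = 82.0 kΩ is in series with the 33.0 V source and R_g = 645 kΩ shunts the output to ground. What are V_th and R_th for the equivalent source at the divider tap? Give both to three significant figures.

V_th = 29.3 V, R_th = 72.8 kΩ

V_th is the open-circuit tap voltage: 33.0 × 645/(82.0 + 645) = 29.3 V.
With the supply zeroed, R_s and R_g appear in parallel from the tap: R_th = R_s‖R_g = (82.0 × 645)/727.0 = 72.8 kΩ.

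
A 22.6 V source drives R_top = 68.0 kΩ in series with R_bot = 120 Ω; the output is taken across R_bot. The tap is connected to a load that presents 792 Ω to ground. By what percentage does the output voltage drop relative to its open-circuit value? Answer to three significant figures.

The divider's output (Thévenin) resistance is R_top‖R_bot = 119.8 Ω.
Fractional drop under load = R_th/(R_th + R_L) = 119.8 / (119.8 + 792) = 0.1314.
So the output falls by 13.1 %.

13.1 %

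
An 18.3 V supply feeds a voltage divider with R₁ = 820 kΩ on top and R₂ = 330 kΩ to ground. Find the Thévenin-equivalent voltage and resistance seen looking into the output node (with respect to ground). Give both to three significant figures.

V_th = 5.25 V, R_th = 235 kΩ

V_th is the open-circuit tap voltage: 18.3 × 330/(820 + 330) = 5.25 V.
With the supply zeroed, R₁ and R₂ appear in parallel from the tap: R_th = R₁‖R₂ = (820 × 330)/1150 = 235 kΩ.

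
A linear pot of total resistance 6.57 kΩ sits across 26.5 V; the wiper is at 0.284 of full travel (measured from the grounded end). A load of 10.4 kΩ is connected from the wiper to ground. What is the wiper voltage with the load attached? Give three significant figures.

V ≈ 6.67 V

The wiper splits the pot into (1−α)R = 4.704 kΩ above and αR = 1.866 kΩ below.
Lower section ‖ load = 1.582 kΩ.
V_wiper = 26.5 × 1.582/(4.704 + 1.582) = 6.67 V.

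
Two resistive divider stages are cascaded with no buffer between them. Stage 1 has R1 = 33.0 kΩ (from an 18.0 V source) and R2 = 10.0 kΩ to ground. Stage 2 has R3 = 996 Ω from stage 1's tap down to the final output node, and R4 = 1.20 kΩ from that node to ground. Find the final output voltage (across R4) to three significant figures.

Stage 2 presents R3+R4 = 2196 Ω as a load on stage 1's tap.
Stage 1's lower leg becomes R2‖(R3+R4) = 1801 Ω, so V_mid = 18.0 × 1801/34800 = 0.9313 V.
Stage 2 is itself unloaded: V_out = V_mid × R4/(R3+R4) = 0.9313 × 1200/2196 = 0.509 V.

V_out ≈ 0.509 V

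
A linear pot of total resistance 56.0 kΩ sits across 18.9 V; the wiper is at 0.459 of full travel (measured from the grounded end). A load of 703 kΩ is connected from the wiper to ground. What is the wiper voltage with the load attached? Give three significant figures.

V ≈ 8.51 V

The wiper splits the pot into (1−α)R = 30.30 kΩ above and αR = 25.70 kΩ below.
Lower section ‖ load = 24.80 kΩ.
V_wiper = 18.9 × 24.80/(30.30 + 24.80) = 8.51 V.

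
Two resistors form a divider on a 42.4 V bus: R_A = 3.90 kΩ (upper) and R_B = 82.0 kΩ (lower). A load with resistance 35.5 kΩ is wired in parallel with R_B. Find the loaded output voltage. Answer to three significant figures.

The load sits in parallel with R_B: R_B‖R_L = (82.0 × 35.5) / (82.0 + 35.5) = 24.77 kΩ.
V_out = 42.4 × 24.77 / (3.90 + 24.77) = 42.4 × 24.77/28.67 = 36.6 V.
(Unloaded it would have been 40.5 V.)

V_out ≈ 36.6 V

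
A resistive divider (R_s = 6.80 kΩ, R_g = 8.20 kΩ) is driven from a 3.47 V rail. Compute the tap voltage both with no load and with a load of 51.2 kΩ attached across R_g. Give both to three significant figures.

Unloaded: 1.90 V; loaded: 1.77 V

Open-circuit: V = 3.47 × 8.20/(6.80 + 8.20) = 1.90 V.
With the load, R_g becomes R_g‖R_L = 7.068 kΩ, so V = 3.47 × 7.068/13.87 = 1.77 V.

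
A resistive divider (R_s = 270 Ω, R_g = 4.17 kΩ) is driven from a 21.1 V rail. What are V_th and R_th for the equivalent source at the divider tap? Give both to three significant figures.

V_th = 19.8 V, R_th = 254 Ω

V_th is the open-circuit tap voltage: 21.1 × 4170/(270 + 4170) = 19.8 V.
With the supply zeroed, R_s and R_g appear in parallel from the tap: R_th = R_s‖R_g = (270 × 4170)/4440 = 254 Ω.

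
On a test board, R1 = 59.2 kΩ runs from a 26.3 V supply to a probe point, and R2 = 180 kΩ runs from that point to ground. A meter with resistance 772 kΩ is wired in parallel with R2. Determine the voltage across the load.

V_out ≈ 18.7 V

The load sits in parallel with R2: R2‖R_L = (180 × 772) / (180 + 772) = 146.0 kΩ.
V_out = 26.3 × 146.0 / (59.2 + 146.0) = 26.3 × 146.0/205.2 = 18.7 V.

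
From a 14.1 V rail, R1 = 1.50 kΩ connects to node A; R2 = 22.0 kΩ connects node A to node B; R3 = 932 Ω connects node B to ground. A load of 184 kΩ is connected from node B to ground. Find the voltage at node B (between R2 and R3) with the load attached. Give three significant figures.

At node B, R3 is in parallel with the load: R3‖R_L = 927.3 Ω.
Below node A the resistance is R2 + (R3‖R_L) = 22930 Ω, so V_A = 14.1 × 22930/24430 = 13.23 V.
Then V_B = V_A × (R3‖R_L)/(R2 + R3‖R_L) = 13.23 × 927.3/22930 = 0.535 V.

V ≈ 0.535 V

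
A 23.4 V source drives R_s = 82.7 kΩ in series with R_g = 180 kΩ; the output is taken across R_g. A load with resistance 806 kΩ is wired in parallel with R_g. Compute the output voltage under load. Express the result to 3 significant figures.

V_out ≈ 15.0 V

The load sits in parallel with R_g: R_g‖R_L = (180 × 806) / (180 + 806) = 147.1 kΩ.
V_out = 23.4 × 147.1 / (82.7 + 147.1) = 23.4 × 147.1/229.8 = 15.0 V.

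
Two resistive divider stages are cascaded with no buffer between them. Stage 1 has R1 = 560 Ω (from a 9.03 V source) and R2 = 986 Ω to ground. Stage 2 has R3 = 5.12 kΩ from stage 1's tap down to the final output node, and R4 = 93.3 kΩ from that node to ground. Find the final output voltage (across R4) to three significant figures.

Stage 2 presents R3+R4 = 98420 Ω as a load on stage 1's tap.
Stage 1's lower leg becomes R2‖(R3+R4) = 976.2 Ω, so V_mid = 9.03 × 976.2/1536 = 5.738 V.
Stage 2 is itself unloaded: V_out = V_mid × R4/(R3+R4) = 5.738 × 93300/98420 = 5.44 V.

V_out ≈ 5.44 V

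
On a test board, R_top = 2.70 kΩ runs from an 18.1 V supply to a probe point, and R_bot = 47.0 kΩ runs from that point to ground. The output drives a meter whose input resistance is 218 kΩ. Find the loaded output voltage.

V_out ≈ 16.9 V

The load sits in parallel with R_bot: R_bot‖R_L = (47.0 × 218) / (47.0 + 218) = 38.66 kΩ.
V_out = 18.1 × 38.66 / (2.70 + 38.66) = 18.1 × 38.66/41.36 = 16.9 V.
(Unloaded it would have been 17.1 V.)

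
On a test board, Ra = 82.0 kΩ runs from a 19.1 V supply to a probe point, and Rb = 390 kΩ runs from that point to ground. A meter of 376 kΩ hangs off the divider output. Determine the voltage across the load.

The load sits in parallel with Rb: Rb‖R_L = (390 × 376) / (390 + 376) = 191.4 kΩ.
V_out = 19.1 × 191.4 / (82.0 + 191.4) = 19.1 × 191.4/273.4 = 13.4 V.

V_out ≈ 13.4 V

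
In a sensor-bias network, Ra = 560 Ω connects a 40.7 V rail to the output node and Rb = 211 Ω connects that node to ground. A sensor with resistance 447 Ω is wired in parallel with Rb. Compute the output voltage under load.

V_out ≈ 8.29 V

The load sits in parallel with Rb: Rb‖R_L = (211 × 447) / (211 + 447) = 143.3 Ω.
V_out = 40.7 × 143.3 / (560 + 143.3) = 40.7 × 143.3/703.3 = 8.29 V.
(Unloaded it would have been 11.1 V.)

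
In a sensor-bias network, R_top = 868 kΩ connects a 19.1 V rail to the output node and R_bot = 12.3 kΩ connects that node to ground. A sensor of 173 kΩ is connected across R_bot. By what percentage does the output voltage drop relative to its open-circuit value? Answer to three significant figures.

6.55 %

The divider's output (Thévenin) resistance is R_top‖R_bot = 12.13 kΩ.
Fractional drop under load = R_th/(R_th + R_L) = 12.13 / (12.13 + 173) = 0.06551.
So the output falls by 6.55 %.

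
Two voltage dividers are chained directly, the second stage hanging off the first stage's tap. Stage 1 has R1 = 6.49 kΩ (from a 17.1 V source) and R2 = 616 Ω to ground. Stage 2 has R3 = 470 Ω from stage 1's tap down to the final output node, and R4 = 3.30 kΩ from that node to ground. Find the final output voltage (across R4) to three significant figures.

Stage 2 presents R3+R4 = 3770 Ω as a load on stage 1's tap.
Stage 1's lower leg becomes R2‖(R3+R4) = 529.5 Ω, so V_mid = 17.1 × 529.5/7019 = 1.290 V.
Stage 2 is itself unloaded: V_out = V_mid × R4/(R3+R4) = 1.290 × 3300/3770 = 1.13 V.

V_out ≈ 1.13 V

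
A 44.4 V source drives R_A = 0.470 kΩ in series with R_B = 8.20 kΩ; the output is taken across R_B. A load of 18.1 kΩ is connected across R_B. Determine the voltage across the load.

V_out ≈ 41.0 V

The load sits in parallel with R_B: R_B‖R_L = (8200 × 18100) / (8200 + 18100) = 5643 Ω.
V_out = 44.4 × 5643 / (470 + 5643) = 44.4 × 5643/6113 = 41.0 V.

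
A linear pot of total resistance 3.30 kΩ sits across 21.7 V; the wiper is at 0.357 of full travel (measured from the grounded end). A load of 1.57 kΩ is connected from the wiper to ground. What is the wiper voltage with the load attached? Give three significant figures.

V ≈ 5.23 V

The wiper splits the pot into (1−α)R = 2.122 kΩ above and αR = 1.178 kΩ below.
Lower section ‖ load = 0.6731 kΩ.
V_wiper = 21.7 × 0.6731/(2.122 + 0.6731) = 5.23 V.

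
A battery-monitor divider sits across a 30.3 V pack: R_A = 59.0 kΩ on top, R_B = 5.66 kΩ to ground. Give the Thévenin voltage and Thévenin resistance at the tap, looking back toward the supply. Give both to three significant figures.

V_th = 2.65 V, R_th = 5.16 kΩ

V_th is the open-circuit tap voltage: 30.3 × 5.66/(59.0 + 5.66) = 2.65 V.
With the supply zeroed, R_A and R_B appear in parallel from the tap: R_th = R_A‖R_B = (59.0 × 5.66)/64.66 = 5.16 kΩ.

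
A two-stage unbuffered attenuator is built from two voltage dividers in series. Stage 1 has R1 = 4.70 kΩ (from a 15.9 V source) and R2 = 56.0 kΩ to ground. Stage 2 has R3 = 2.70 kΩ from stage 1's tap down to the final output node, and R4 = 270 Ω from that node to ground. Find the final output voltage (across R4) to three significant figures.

V_out ≈ 0.542 V

Stage 2 presents R3+R4 = 2970 Ω as a load on stage 1's tap.
Stage 1's lower leg becomes R2‖(R3+R4) = 2820 Ω, so V_mid = 15.9 × 2820/7520 = 5.963 V.
Stage 2 is itself unloaded: V_out = V_mid × R4/(R3+R4) = 5.963 × 270/2970 = 0.542 V.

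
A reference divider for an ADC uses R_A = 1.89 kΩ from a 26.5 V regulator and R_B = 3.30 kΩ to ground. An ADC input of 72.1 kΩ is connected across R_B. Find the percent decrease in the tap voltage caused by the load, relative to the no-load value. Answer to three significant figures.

The divider's output (Thévenin) resistance is R_A‖R_B = 1.202 kΩ.
Fractional drop under load = R_th/(R_th + R_L) = 1.202 / (1.202 + 72.1) = 0.01639.
So the output falls by 1.64 %.

1.64 %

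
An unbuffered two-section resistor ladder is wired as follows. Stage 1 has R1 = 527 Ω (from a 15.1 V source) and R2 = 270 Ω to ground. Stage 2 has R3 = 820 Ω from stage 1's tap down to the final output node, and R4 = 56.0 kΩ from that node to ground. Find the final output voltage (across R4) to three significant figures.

V_out ≈ 5.03 V

Stage 2 presents R3+R4 = 56820 Ω as a load on stage 1's tap.
Stage 1's lower leg becomes R2‖(R3+R4) = 268.7 Ω, so V_mid = 15.1 × 268.7/795.7 = 5.099 V.
Stage 2 is itself unloaded: V_out = V_mid × R4/(R3+R4) = 5.099 × 56000/56820 = 5.03 V.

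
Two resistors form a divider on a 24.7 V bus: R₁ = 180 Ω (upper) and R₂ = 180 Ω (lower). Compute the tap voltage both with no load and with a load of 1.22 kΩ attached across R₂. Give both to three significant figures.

Open-circuit: V = 24.7 × 180/(180 + 180) = 12.3 V.
With the load, R₂ becomes R₂‖R_L = 156.9 Ω, so V = 24.7 × 156.9/336.9 = 11.5 V.

Unloaded: 12.3 V; loaded: 11.5 V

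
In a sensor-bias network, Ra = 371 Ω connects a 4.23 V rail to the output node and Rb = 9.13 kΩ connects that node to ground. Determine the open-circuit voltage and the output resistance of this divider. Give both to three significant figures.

V_th is the open-circuit tap voltage: 4.23 × 9130/(371 + 9130) = 4.06 V.
With the supply zeroed, Ra and Rb appear in parallel from the tap: R_th = Ra‖Rb = (371 × 9130)/9501 = 357 Ω.

V_th = 4.06 V, R_th = 357 Ω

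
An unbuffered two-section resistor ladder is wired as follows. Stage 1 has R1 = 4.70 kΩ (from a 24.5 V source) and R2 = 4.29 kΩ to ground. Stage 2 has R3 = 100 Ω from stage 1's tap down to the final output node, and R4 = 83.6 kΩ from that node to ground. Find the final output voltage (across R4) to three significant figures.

V_out ≈ 11.4 V

Stage 2 presents R3+R4 = 83700 Ω as a load on stage 1's tap.
Stage 1's lower leg becomes R2‖(R3+R4) = 4081 Ω, so V_mid = 24.5 × 4081/8781 = 11.39 V.
Stage 2 is itself unloaded: V_out = V_mid × R4/(R3+R4) = 11.39 × 83600/83700 = 11.4 V.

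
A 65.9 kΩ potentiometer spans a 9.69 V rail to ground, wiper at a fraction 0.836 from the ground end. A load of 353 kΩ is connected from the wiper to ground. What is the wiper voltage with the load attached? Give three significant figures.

V ≈ 7.90 V

The wiper splits the pot into (1−α)R = 10.81 kΩ above and αR = 55.09 kΩ below.
Lower section ‖ load = 47.65 kΩ.
V_wiper = 9.69 × 47.65/(10.81 + 47.65) = 7.90 V.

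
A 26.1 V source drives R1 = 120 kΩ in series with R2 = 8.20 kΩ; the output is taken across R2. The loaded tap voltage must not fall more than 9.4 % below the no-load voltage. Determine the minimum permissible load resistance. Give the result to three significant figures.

R_L(min) ≈ 74.0 kΩ

Output resistance R_th = R1‖R2 = (120 × 8.20)/128.2 = 7.676 kΩ.
The fractional drop is R_th/(R_th + R_L); requiring this ≤ 0.0940 gives R_L ≥ R_th(1/0.0940 − 1) = 7.676 × 9.638 = 74.0 kΩ.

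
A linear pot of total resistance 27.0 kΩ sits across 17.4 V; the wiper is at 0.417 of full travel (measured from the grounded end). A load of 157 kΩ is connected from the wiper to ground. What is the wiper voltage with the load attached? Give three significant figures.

The wiper splits the pot into (1−α)R = 15.74 kΩ above and αR = 11.26 kΩ below.
Lower section ‖ load = 10.51 kΩ.
V_wiper = 17.4 × 10.51/(15.74 + 10.51) = 6.96 V.

V ≈ 6.96 V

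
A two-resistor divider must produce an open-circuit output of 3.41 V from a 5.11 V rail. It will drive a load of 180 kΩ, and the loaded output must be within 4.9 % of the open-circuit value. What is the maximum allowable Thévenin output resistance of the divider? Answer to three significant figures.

Loading drop = R_th/(R_th + R_L) ≤ 0.0490, so R_th ≤ R_L · ε/(1−ε) = 180 kΩ × 0.0490/0.9510 = 9.27 kΩ.
(Any R1, R2 with R2/(R1+R2) = 0.667 and R1‖R2 ≤ 9.27 kΩ will meet the spec.)

R_th ≤ 9.27 kΩ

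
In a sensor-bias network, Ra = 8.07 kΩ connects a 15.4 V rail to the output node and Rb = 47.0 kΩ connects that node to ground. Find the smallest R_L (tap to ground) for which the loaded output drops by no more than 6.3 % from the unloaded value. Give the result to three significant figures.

R_L(min) ≈ 102 kΩ

Output resistance R_th = Ra‖Rb = (8.07 × 47.0)/55.07 = 6.887 kΩ.
The fractional drop is R_th/(R_th + R_L); requiring this ≤ 0.0630 gives R_L ≥ R_th(1/0.0630 − 1) = 6.887 × 14.87 = 102 kΩ.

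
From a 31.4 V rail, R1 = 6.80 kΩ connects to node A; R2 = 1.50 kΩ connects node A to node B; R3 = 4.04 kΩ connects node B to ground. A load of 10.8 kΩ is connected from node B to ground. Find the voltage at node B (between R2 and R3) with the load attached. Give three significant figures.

V ≈ 8.21 V

At node B, R3 is in parallel with the load: R3‖R_L = 2.940 kΩ.
Below node A the resistance is R2 + (R3‖R_L) = 4.440 kΩ, so V_A = 31.4 × 4.440/11.24 = 12.40 V.
Then V_B = V_A × (R3‖R_L)/(R2 + R3‖R_L) = 12.40 × 2.940/4.440 = 8.21 V.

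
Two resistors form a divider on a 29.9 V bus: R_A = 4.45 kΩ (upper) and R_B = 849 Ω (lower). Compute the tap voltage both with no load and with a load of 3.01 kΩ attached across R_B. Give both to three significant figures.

Unloaded: 4.79 V; loaded: 3.87 V

Open-circuit: V = 29.9 × 849/(4450 + 849) = 4.79 V.
With the load, R_B becomes R_B‖R_L = 662.2 Ω, so V = 29.9 × 662.2/5112 = 3.87 V.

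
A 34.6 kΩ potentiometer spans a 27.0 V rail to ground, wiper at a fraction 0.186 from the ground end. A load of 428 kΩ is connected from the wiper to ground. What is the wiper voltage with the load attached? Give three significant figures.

The wiper splits the pot into (1−α)R = 28.16 kΩ above and αR = 6.436 kΩ below.
Lower section ‖ load = 6.340 kΩ.
V_wiper = 27.0 × 6.340/(28.16 + 6.340) = 4.96 V.

V ≈ 4.96 V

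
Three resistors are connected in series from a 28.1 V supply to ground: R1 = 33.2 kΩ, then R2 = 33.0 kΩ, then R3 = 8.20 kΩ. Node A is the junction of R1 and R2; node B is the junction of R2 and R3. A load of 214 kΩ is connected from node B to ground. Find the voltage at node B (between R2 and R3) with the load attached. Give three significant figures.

At node B, R3 is in parallel with the load: R3‖R_L = 7.897 kΩ.
Below node A the resistance is R2 + (R3‖R_L) = 40.90 kΩ, so V_A = 28.1 × 40.90/74.10 = 15.51 V.
Then V_B = V_A × (R3‖R_L)/(R2 + R3‖R_L) = 15.51 × 7.897/40.90 = 2.99 V.

V ≈ 2.99 V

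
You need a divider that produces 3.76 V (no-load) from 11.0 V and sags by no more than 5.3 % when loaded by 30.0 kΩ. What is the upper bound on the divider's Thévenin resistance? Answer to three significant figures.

Loading drop = R_th/(R_th + R_L) ≤ 0.0530, so R_th ≤ R_L · ε/(1−ε) = 30.0 kΩ × 0.0530/0.9470 = 1.68 kΩ.
(Any R1, R2 with R2/(R1+R2) = 0.342 and R1‖R2 ≤ 1.68 kΩ will meet the spec.)

R_th ≤ 1.68 kΩ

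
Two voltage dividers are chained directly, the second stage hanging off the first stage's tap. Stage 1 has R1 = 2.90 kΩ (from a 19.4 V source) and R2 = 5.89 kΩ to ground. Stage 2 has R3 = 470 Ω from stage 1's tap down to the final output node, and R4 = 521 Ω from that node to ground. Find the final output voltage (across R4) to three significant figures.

Stage 2 presents R3+R4 = 991.0 Ω as a load on stage 1's tap.
Stage 1's lower leg becomes R2‖(R3+R4) = 848.3 Ω, so V_mid = 19.4 × 848.3/3748 = 4.390 V.
Stage 2 is itself unloaded: V_out = V_mid × R4/(R3+R4) = 4.390 × 521/991.0 = 2.31 V.

V_out ≈ 2.31 V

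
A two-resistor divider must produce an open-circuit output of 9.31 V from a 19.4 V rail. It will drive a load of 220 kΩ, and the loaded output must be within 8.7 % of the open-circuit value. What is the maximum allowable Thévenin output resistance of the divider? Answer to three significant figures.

Loading drop = R_th/(R_th + R_L) ≤ 0.0870, so R_th ≤ R_L · ε/(1−ε) = 220 kΩ × 0.0870/0.9130 = 21.0 kΩ.

R_th ≤ 21.0 kΩ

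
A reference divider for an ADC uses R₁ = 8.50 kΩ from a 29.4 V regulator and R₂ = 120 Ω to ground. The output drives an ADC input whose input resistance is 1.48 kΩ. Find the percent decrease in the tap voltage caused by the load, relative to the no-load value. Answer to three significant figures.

The divider's output (Thévenin) resistance is R₁‖R₂ = 118.3 Ω.
Fractional drop under load = R_th/(R_th + R_L) = 118.3 / (118.3 + 1480) = 0.07403.
So the output falls by 7.40 %.

7.40 %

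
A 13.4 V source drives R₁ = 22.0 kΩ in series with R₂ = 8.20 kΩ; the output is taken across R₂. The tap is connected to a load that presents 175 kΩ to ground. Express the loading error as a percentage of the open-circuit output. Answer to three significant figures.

The divider's output (Thévenin) resistance is R₁‖R₂ = 5.974 kΩ.
Fractional drop under load = R_th/(R_th + R_L) = 5.974 / (5.974 + 175) = 0.03301.
So the output falls by 3.30 %.

3.30 %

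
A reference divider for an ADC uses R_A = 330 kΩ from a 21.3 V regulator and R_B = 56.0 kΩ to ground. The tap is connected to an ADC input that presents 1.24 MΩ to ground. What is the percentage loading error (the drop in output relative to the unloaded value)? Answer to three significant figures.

The divider's output (Thévenin) resistance is R_A‖R_B = 47.88 kΩ.
Fractional drop under load = R_th/(R_th + R_L) = 47.88 / (47.88 + 1240) = 0.03717.
So the output falls by 3.72 %.

3.72 %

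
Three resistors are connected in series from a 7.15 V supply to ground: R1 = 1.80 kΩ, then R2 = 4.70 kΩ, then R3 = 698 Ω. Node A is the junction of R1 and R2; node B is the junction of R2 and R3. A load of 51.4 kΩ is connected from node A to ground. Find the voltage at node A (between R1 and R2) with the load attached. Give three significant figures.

Below node A the series string R2+R3 = 5398 Ω sits in parallel with the 51400 Ω load: 4885 Ω.
V_A = 7.15 × 4885/(1800 + 4885) = 5.22 V.

V ≈ 5.22 V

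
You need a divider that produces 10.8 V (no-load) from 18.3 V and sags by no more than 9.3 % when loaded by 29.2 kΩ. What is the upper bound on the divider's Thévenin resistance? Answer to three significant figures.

R_th ≤ 2.99 kΩ

Loading drop = R_th/(R_th + R_L) ≤ 0.0930, so R_th ≤ R_L · ε/(1−ε) = 29.2 kΩ × 0.0930/0.9070 = 2.99 kΩ.
(Any R1, R2 with R2/(R1+R2) = 0.590 and R1‖R2 ≤ 2.99 kΩ will meet the spec.)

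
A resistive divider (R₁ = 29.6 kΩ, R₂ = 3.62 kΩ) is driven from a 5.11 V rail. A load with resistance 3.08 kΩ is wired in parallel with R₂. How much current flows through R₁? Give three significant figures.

R₂‖R_L = 1.664 kΩ, so the source sees R₁ + R₂‖R_L = 31.26 kΩ.
I = 5.11 V / 31.26 kΩ = 0.163 mA.

I ≈ 0.163 mA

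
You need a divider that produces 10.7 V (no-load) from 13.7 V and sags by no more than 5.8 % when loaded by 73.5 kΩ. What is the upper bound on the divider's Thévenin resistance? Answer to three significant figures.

R_th ≤ 4.53 kΩ

Loading drop = R_th/(R_th + R_L) ≤ 0.0580, so R_th ≤ R_L · ε/(1−ε) = 73.5 kΩ × 0.0580/0.9420 = 4.53 kΩ.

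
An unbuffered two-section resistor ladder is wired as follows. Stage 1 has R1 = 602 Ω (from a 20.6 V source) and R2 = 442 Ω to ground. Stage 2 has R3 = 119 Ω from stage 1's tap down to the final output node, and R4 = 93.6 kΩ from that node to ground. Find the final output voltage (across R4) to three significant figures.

Stage 2 presents R3+R4 = 93720 Ω as a load on stage 1's tap.
Stage 1's lower leg becomes R2‖(R3+R4) = 439.9 Ω, so V_mid = 20.6 × 439.9/1042 = 8.698 V.
Stage 2 is itself unloaded: V_out = V_mid × R4/(R3+R4) = 8.698 × 93600/93720 = 8.69 V.

V_out ≈ 8.69 V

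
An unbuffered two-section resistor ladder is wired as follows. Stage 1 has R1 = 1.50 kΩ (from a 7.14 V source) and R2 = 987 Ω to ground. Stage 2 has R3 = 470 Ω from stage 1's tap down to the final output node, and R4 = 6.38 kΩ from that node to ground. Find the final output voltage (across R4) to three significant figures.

Stage 2 presents R3+R4 = 6850 Ω as a load on stage 1's tap.
Stage 1's lower leg becomes R2‖(R3+R4) = 862.7 Ω, so V_mid = 7.14 × 862.7/2363 = 2.607 V.
Stage 2 is itself unloaded: V_out = V_mid × R4/(R3+R4) = 2.607 × 6380/6850 = 2.43 V.

V_out ≈ 2.43 V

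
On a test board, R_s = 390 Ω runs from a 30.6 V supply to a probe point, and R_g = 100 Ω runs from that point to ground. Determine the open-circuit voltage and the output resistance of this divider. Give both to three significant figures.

V_th = 6.24 V, R_th = 79.6 Ω

V_th is the open-circuit tap voltage: 30.6 × 100/(390 + 100) = 6.24 V.
With the supply zeroed, R_s and R_g appear in parallel from the tap: R_th = R_s‖R_g = (390 × 100)/490.0 = 79.6 Ω.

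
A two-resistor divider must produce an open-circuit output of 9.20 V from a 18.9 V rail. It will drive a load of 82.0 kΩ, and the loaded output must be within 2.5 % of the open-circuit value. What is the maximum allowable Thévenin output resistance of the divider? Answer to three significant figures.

R_th ≤ 2.10 kΩ

Loading drop = R_th/(R_th + R_L) ≤ 0.0250, so R_th ≤ R_L · ε/(1−ε) = 82.0 kΩ × 0.0250/0.9750 = 2.10 kΩ.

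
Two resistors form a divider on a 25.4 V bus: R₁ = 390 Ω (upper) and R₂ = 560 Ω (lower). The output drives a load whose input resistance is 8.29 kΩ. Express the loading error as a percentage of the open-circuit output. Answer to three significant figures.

2.70 %

The divider's output (Thévenin) resistance is R₁‖R₂ = 229.9 Ω.
Fractional drop under load = R_th/(R_th + R_L) = 229.9 / (229.9 + 8290) = 0.02698.
So the output falls by 2.70 %.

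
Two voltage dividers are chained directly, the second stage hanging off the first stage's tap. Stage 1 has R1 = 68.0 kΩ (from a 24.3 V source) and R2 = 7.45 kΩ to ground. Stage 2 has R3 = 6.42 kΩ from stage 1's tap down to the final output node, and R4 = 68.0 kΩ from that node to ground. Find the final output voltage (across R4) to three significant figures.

V_out ≈ 2.01 V

Stage 2 presents R3+R4 = 74.42 kΩ as a load on stage 1's tap.
Stage 1's lower leg becomes R2‖(R3+R4) = 6.772 kΩ, so V_mid = 24.3 × 6.772/74.77 = 2.201 V.
Stage 2 is itself unloaded: V_out = V_mid × R4/(R3+R4) = 2.201 × 68.0/74.42 = 2.01 V.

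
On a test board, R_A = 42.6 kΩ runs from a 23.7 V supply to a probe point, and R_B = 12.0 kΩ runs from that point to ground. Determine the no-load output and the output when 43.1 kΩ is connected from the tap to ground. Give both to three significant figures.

Open-circuit: V = 23.7 × 12.0/(42.6 + 12.0) = 5.21 V.
With the load, R_B becomes R_B‖R_L = 9.387 kΩ, so V = 23.7 × 9.387/51.99 = 4.28 V.

Unloaded: 5.21 V; loaded: 4.28 V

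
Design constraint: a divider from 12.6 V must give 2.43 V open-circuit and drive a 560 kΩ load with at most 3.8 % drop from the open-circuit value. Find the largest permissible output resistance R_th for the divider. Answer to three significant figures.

Loading drop = R_th/(R_th + R_L) ≤ 0.0380, so R_th ≤ R_L · ε/(1−ε) = 560 kΩ × 0.0380/0.9620 = 22.1 kΩ.

R_th ≤ 22.1 kΩ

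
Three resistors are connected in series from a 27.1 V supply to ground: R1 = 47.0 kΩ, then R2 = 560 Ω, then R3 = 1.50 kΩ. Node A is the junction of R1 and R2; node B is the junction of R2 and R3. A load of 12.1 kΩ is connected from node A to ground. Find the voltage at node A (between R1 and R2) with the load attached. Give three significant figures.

Below node A the series string R2+R3 = 2060 Ω sits in parallel with the 12100 Ω load: 1760 Ω.
V_A = 27.1 × 1760/(47000 + 1760) = 0.978 V.

V ≈ 0.978 V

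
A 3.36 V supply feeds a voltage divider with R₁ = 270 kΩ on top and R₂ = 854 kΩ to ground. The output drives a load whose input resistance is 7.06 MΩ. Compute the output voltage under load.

V_out ≈ 2.48 V

The load sits in parallel with R₂: R₂‖R_L = (854 × 7060) / (854 + 7060) = 761.8 kΩ.
V_out = 3.36 × 761.8 / (270 + 761.8) = 3.36 × 761.8/1032 = 2.48 V.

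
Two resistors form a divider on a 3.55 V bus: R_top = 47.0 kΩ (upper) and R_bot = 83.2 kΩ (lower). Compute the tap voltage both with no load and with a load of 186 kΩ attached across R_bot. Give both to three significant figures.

Unloaded: 2.27 V; loaded: 1.95 V

Open-circuit: V = 3.55 × 83.2/(47.0 + 83.2) = 2.27 V.
With the load, R_bot becomes R_bot‖R_L = 57.49 kΩ, so V = 3.55 × 57.49/104.5 = 1.95 V.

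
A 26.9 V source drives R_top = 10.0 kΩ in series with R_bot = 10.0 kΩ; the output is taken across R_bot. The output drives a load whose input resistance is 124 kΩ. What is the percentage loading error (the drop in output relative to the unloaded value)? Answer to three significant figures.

The divider's output (Thévenin) resistance is R_top‖R_bot = 5.000 kΩ.
Fractional drop under load = R_th/(R_th + R_L) = 5.000 / (5.000 + 124) = 0.03876.
So the output falls by 3.88 %.

3.88 %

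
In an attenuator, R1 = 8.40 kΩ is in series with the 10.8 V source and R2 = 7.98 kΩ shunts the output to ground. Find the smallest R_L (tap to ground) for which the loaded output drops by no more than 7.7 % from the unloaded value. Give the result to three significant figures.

Output resistance R_th = R1‖R2 = (8.40 × 7.98)/16.38 = 4.092 kΩ.
The fractional drop is R_th/(R_th + R_L); requiring this ≤ 0.0770 gives R_L ≥ R_th(1/0.0770 − 1) = 4.092 × 11.99 = 49.1 kΩ.

R_L(min) ≈ 49.1 kΩ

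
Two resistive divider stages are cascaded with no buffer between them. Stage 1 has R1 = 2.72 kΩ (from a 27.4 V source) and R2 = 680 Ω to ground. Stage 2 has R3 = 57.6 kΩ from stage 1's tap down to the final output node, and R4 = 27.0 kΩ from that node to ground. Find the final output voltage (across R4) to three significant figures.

V_out ≈ 1.74 V

Stage 2 presents R3+R4 = 84600 Ω as a load on stage 1's tap.
Stage 1's lower leg becomes R2‖(R3+R4) = 674.6 Ω, so V_mid = 27.4 × 674.6/3395 = 5.445 V.
Stage 2 is itself unloaded: V_out = V_mid × R4/(R3+R4) = 5.445 × 27000/84600 = 1.74 V.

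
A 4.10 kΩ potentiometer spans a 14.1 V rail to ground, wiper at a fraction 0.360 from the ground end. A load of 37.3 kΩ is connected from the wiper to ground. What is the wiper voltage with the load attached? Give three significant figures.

The wiper splits the pot into (1−α)R = 2.624 kΩ above and αR = 1.476 kΩ below.
Lower section ‖ load = 1.420 kΩ.
V_wiper = 14.1 × 1.420/(2.624 + 1.420) = 4.95 V.

V ≈ 4.95 V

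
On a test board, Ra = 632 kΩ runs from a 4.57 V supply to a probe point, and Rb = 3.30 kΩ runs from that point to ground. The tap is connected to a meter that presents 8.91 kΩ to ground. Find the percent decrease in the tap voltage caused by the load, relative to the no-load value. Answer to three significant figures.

26.9 %

The divider's output (Thévenin) resistance is Ra‖Rb = 3.283 kΩ.
Fractional drop under load = R_th/(R_th + R_L) = 3.283 / (3.283 + 8.91) = 0.2692.
So the output falls by 26.9 %.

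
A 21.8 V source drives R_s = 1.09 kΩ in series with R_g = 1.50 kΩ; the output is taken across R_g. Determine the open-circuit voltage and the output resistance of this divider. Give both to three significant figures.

V_th is the open-circuit tap voltage: 21.8 × 1.50/(1.09 + 1.50) = 12.6 V.
With the supply zeroed, R_s and R_g appear in parallel from the tap: R_th = R_s‖R_g = (1.09 × 1.50)/2.590 = 631 Ω.

V_th = 12.6 V, R_th = 631 Ω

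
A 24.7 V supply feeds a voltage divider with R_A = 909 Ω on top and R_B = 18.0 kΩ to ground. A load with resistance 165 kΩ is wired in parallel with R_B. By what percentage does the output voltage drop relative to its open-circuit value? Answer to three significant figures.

0.522 %

The divider's output (Thévenin) resistance is R_A‖R_B = 865.3 Ω.
Fractional drop under load = R_th/(R_th + R_L) = 865.3 / (865.3 + 165000) = 0.005217.
So the output falls by 0.522 %.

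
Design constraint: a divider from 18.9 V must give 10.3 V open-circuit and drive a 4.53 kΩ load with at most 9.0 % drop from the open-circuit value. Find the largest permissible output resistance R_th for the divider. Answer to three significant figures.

R_th ≤ 448 Ω

Loading drop = R_th/(R_th + R_L) ≤ 0.0900, so R_th ≤ R_L · ε/(1−ε) = 4.53 kΩ × 0.0900/0.9100 = 448 Ω.
(Any R1, R2 with R2/(R1+R2) = 0.545 and R1‖R2 ≤ 448 Ω will meet the spec.)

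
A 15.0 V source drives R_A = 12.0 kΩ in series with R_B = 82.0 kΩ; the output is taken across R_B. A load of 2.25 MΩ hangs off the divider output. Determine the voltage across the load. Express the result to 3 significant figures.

V_out ≈ 13.0 V

The load sits in parallel with R_B: R_B‖R_L = (82.0 × 2250) / (82.0 + 2250) = 79.12 kΩ.
V_out = 15.0 × 79.12 / (12.0 + 79.12) = 15.0 × 79.12/91.12 = 13.0 V.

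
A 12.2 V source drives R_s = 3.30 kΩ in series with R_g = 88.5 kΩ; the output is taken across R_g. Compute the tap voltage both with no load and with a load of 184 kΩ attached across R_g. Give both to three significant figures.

Open-circuit: V = 12.2 × 88.5/(3.30 + 88.5) = 11.8 V.
With the load, R_g becomes R_g‖R_L = 59.76 kΩ, so V = 12.2 × 59.76/63.06 = 11.6 V.

Unloaded: 11.8 V; loaded: 11.6 V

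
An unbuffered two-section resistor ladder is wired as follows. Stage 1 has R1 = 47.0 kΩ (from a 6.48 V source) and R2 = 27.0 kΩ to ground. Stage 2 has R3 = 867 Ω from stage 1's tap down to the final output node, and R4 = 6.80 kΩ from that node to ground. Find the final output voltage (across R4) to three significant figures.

Stage 2 presents R3+R4 = 7667 Ω as a load on stage 1's tap.
Stage 1's lower leg becomes R2‖(R3+R4) = 5971 Ω, so V_mid = 6.48 × 5971/52970 = 0.7305 V.
Stage 2 is itself unloaded: V_out = V_mid × R4/(R3+R4) = 0.7305 × 6800/7667 = 0.648 V.

V_out ≈ 0.648 V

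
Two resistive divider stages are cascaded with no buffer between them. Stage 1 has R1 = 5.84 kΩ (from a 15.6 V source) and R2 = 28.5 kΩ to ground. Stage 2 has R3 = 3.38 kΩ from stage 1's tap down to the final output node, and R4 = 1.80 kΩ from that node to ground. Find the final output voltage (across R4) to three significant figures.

Stage 2 presents R3+R4 = 5.180 kΩ as a load on stage 1's tap.
Stage 1's lower leg becomes R2‖(R3+R4) = 4.383 kΩ, so V_mid = 15.6 × 4.383/10.22 = 6.689 V.
Stage 2 is itself unloaded: V_out = V_mid × R4/(R3+R4) = 6.689 × 1.80/5.180 = 2.32 V.

V_out ≈ 2.32 V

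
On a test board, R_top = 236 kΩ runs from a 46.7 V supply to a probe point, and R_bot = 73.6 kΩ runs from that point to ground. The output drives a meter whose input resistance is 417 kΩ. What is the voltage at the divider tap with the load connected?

V_out ≈ 9.79 V

The load sits in parallel with R_bot: R_bot‖R_L = (73.6 × 417) / (73.6 + 417) = 62.56 kΩ.
V_out = 46.7 × 62.56 / (236 + 62.56) = 46.7 × 62.56/298.6 = 9.79 V.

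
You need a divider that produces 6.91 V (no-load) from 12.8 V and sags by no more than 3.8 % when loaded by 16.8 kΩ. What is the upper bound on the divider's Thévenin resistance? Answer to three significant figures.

R_th ≤ 664 Ω

Loading drop = R_th/(R_th + R_L) ≤ 0.0380, so R_th ≤ R_L · ε/(1−ε) = 16.8 kΩ × 0.0380/0.9620 = 664 Ω.
(Any R1, R2 with R2/(R1+R2) = 0.540 and R1‖R2 ≤ 664 Ω will meet the spec.)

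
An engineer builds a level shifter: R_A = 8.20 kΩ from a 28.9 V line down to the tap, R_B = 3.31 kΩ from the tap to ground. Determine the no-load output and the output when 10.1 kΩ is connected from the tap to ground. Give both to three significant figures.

Unloaded: 8.31 V; loaded: 6.74 V

Open-circuit: V = 28.9 × 3.31/(8.20 + 3.31) = 8.31 V.
With the load, R_B becomes R_B‖R_L = 2.493 kΩ, so V = 28.9 × 2.493/10.69 = 6.74 V.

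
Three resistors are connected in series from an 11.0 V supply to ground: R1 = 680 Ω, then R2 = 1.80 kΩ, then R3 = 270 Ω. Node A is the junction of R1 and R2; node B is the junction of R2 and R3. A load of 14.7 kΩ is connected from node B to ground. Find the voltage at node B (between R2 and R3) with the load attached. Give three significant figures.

V ≈ 1.06 V

At node B, R3 is in parallel with the load: R3‖R_L = 265.1 Ω.
Below node A the resistance is R2 + (R3‖R_L) = 2065 Ω, so V_A = 11.0 × 2065/2745 = 8.275 V.
Then V_B = V_A × (R3‖R_L)/(R2 + R3‖R_L) = 8.275 × 265.1/2065 = 1.06 V.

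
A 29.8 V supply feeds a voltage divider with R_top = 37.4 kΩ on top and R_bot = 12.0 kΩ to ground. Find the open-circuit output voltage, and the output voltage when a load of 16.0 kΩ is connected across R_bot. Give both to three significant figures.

Open-circuit: V = 29.8 × 12.0/(37.4 + 12.0) = 7.24 V.
With the load, R_bot becomes R_bot‖R_L = 6.857 kΩ, so V = 29.8 × 6.857/44.26 = 4.62 V.

Unloaded: 7.24 V; loaded: 4.62 V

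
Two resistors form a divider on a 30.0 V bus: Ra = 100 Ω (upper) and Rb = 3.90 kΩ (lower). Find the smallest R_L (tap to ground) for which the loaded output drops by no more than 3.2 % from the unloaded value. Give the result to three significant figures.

R_L(min) ≈ 2.95 kΩ

Output resistance R_th = Ra‖Rb = (100 × 3900)/4000 = 97.50 Ω.
The fractional drop is R_th/(R_th + R_L); requiring this ≤ 0.0320 gives R_L ≥ R_th(1/0.0320 − 1) = 97.50 × 30.25 = 2.95 kΩ.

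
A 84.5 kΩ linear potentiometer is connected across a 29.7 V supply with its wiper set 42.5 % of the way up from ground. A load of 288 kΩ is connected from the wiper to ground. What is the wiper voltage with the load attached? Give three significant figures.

The wiper splits the pot into (1−α)R = 48.59 kΩ above and αR = 35.91 kΩ below.
Lower section ‖ load = 31.93 kΩ.
V_wiper = 29.7 × 31.93/(48.59 + 31.93) = 11.8 V.

V ≈ 11.8 V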